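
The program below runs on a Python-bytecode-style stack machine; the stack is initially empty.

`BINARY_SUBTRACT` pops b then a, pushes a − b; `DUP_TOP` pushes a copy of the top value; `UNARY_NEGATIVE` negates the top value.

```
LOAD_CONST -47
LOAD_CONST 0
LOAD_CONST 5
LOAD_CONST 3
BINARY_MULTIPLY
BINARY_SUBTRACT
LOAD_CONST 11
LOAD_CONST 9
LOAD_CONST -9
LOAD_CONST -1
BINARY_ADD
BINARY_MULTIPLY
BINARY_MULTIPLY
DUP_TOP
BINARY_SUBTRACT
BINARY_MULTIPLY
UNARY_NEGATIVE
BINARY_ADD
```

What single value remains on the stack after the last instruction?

LOAD_CONST -47  -> -47
LOAD_CONST 0    -> -47 0
LOAD_CONST 5    -> -47 0 5
LOAD_CONST 3    -> -47 0 5 3
BINARY_MULTIPLY -> -47 0 15
BINARY_SUBTRACT -> -47 -15
LOAD_CONST 11   -> -47 -15 11
LOAD_CONST 9    -> -47 -15 11 9
LOAD_CONST -9   -> -47 -15 11 9 -9
LOAD_CONST -1   -> -47 -15 11 9 -9 -1
BINARY_ADD      -> -47 -15 11 9 -10
BINARY_MULTIPLY -> -47 -15 11 -90
BINARY_MULTIPLY -> -47 -15 -990
DUP_TOP         -> -47 -15 -990 -990
BINARY_SUBTRACT -> -47 -15 0
BINARY_MULTIPLY -> -47 0
UNARY_NEGATIVE  -> -47 0
BINARY_ADD      -> -47

-47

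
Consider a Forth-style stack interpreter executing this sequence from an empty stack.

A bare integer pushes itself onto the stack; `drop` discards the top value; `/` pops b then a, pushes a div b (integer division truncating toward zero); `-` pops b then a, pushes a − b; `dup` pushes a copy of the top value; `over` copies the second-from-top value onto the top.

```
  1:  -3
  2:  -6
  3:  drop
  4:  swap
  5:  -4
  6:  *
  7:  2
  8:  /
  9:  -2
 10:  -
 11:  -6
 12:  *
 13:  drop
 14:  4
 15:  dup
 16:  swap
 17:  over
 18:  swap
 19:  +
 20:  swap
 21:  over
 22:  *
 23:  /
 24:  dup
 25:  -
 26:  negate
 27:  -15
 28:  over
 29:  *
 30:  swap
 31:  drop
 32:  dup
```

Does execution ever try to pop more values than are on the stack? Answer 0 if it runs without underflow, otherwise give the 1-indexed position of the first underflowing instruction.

4

-3   : [-3]
-6   : [-3, -6]
drop : [-3]
swap  — needs 2 operands, stack has 1 → underflow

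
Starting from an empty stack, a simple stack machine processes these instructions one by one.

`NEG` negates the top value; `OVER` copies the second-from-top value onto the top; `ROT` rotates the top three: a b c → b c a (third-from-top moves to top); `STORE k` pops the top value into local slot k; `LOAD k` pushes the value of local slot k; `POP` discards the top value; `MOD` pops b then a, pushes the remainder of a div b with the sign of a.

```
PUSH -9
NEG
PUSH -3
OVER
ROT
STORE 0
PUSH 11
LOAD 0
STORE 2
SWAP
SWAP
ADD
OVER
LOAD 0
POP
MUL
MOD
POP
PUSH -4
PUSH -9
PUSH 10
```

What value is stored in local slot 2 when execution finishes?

PUSH -9 -> -9
NEG     -> 9
PUSH -3 -> 9 -3
OVER    -> 9 -3 9
ROT     -> -3 9 9
STORE 0 -> -3 9
PUSH 11 -> -3 9 11
LOAD 0  -> -3 9 11 9
STORE 2 -> -3 9 11
SWAP    -> -3 11 9
SWAP    -> -3 9 11
ADD     -> -3 20
OVER    -> -3 20 -3
LOAD 0  -> -3 20 -3 9
POP     -> -3 20 -3
MUL     -> -3 -60
MOD     -> -3
POP     -> (empty)
PUSH -4 -> -4
PUSH -9 -> -4 -9
PUSH 10 -> -4 -9 10

9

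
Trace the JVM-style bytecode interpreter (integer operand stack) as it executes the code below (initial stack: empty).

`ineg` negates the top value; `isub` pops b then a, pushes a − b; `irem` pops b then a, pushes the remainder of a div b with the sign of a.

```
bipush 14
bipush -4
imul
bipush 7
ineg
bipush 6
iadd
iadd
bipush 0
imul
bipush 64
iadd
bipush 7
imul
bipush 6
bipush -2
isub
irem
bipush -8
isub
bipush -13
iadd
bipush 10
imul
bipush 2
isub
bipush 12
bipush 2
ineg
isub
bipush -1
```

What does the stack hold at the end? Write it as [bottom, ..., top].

bipush 14  → 14
bipush -4  → 14 -4
imul       → -56
bipush 7   → -56 7
ineg       → -56 -7
bipush 6   → -56 -7 6
iadd       → -56 -1
iadd       → -57
bipush 0   → -57 0
imul       → 0
bipush 64  → 0 64
iadd       → 64
bipush 7   → 64 7
imul       → 448
bipush 6   → 448 6
bipush -2  → 448 6 -2
isub       → 448 8
irem       → 0
bipush -8  → 0 -8
isub       → 8
bipush -13 → 8 -13
iadd       → -5
bipush 10  → -5 10
imul       → -50
bipush 2   → -50 2
isub       → -52
bipush 12  → -52 12
bipush 2   → -52 12 2
ineg       → -52 12 -2
isub       → -52 14
bipush -1  → -52 14 -1

[-52, 14, -1]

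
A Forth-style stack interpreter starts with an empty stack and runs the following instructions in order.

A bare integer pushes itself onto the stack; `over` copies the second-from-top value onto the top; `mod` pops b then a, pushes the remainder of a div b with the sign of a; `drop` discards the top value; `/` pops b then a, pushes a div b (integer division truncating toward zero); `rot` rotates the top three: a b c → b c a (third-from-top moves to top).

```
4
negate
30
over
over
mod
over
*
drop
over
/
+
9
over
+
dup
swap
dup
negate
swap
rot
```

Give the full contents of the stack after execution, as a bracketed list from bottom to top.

4      → 4
negate → -4
30     → -4 30
over   → -4 30 -4
over   → -4 30 -4 30
mod    → -4 30 -4
over   → -4 30 -4 30
*      → -4 30 -120
drop   → -4 30
over   → -4 30 -4
/      → -4 -7
+      → -11
9      → -11 9
over   → -11 9 -11
+      → -11 -2
dup    → -11 -2 -2
swap   → -11 -2 -2
dup    → -11 -2 -2 -2
negate → -11 -2 -2 2
swap   → -11 -2 2 -2
rot    → -11 2 -2 -2

[-11, 2, -2, -2]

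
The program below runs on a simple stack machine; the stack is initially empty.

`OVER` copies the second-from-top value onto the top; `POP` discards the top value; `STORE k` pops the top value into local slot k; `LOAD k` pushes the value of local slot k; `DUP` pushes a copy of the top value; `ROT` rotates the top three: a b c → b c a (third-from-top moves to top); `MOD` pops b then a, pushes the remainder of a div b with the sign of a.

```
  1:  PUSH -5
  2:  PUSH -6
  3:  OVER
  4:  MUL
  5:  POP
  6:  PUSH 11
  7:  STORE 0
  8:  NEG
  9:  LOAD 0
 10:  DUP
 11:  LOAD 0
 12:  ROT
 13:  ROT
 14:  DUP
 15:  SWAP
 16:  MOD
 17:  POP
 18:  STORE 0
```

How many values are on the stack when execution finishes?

2

PUSH -5 : [-5]
PUSH -6 : [-5, -6]
OVER    : [-5, -6, -5]
MUL     : [-5, 30]
POP     : [-5]
PUSH 11 : [-5, 11]
STORE 0 : [-5]
NEG     : [5]
LOAD 0  : [5, 11]
DUP     : [5, 11, 11]
LOAD 0  : [5, 11, 11, 11]
ROT     : [5, 11, 11, 11]
ROT     : [5, 11, 11, 11]
DUP     : [5, 11, 11, 11, 11]
SWAP    : [5, 11, 11, 11, 11]
MOD     : [5, 11, 11, 0]
POP     : [5, 11, 11]
STORE 0 : [5, 11]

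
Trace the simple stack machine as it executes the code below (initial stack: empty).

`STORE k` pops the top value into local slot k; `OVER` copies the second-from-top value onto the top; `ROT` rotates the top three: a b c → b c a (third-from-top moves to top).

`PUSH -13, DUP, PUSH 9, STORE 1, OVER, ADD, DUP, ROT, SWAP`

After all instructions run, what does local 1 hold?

9

PUSH -13  -13
DUP       -13 -13
PUSH 9    -13 -13 9
STORE 1   -13 -13
OVER      -13 -13 -13
ADD       -13 -26
DUP       -13 -26 -26
ROT       -26 -26 -13
SWAP      -26 -13 -26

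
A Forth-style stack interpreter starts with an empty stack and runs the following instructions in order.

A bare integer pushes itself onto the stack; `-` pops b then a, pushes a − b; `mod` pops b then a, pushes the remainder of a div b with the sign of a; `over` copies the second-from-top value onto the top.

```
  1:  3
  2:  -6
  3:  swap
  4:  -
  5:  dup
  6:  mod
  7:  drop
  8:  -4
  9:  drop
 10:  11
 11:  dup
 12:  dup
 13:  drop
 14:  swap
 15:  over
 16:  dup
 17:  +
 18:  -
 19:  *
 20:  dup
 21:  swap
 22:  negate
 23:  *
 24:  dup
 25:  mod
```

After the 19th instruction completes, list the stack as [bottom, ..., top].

[-121]

3    : 3
-6   : 3 -6
swap : -6 3
-    : -9
dup  : -9 -9
mod  : 0
drop : (empty)
-4   : -4
drop : (empty)
11   : 11
dup  : 11 11
dup  : 11 11 11
drop : 11 11
swap : 11 11
over : 11 11 11
dup  : 11 11 11 11
+    : 11 11 22
-    : 11 -11
*    : -121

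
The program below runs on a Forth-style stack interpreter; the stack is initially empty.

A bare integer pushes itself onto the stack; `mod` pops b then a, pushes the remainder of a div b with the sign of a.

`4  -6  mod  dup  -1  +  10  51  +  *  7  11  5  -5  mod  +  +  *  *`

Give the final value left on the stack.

13176

4    4
-6   4 -6
mod  4
dup  4 4
-1   4 4 -1
+    4 3
10   4 3 10
51   4 3 10 51
+    4 3 61
*    4 183
7    4 183 7
11   4 183 7 11
5    4 183 7 11 5
-5   4 183 7 11 5 -5
mod  4 183 7 11 0
+    4 183 7 11
+    4 183 18
*    4 3294
*    13176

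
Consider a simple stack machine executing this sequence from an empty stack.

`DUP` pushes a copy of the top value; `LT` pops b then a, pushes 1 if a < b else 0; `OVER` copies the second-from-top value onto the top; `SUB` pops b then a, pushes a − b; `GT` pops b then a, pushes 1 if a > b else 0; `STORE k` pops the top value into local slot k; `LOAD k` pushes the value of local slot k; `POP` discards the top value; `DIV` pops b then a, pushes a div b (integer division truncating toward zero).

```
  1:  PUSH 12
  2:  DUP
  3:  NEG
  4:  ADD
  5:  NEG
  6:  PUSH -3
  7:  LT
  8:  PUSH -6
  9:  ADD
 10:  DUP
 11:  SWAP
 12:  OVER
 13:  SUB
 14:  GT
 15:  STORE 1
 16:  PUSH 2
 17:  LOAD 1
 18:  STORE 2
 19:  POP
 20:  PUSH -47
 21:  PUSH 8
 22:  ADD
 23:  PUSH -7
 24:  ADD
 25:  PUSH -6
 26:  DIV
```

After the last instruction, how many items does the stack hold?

1

PUSH 12  -> 12
DUP      -> 12 12
NEG      -> 12 -12
ADD      -> 0
NEG      -> 0
PUSH -3  -> 0 -3
LT       -> 0
PUSH -6  -> 0 -6
ADD      -> -6
DUP      -> -6 -6
SWAP     -> -6 -6
OVER     -> -6 -6 -6
SUB      -> -6 0
GT       -> 0
STORE 1  -> (empty)
PUSH 2   -> 2
LOAD 1   -> 2 0
STORE 2  -> 2
POP      -> (empty)
PUSH -47 -> -47
PUSH 8   -> -47 8
ADD      -> -39
PUSH -7  -> -39 -7
ADD      -> -46
PUSH -6  -> -46 -6
DIV      -> 7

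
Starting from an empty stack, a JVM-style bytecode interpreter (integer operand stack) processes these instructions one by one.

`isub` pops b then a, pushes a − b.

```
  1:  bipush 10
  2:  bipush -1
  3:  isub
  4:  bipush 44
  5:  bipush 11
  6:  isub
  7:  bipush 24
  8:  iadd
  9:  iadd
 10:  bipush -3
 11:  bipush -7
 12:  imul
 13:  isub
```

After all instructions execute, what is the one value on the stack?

bipush 10 → [10]
bipush -1 → [10, -1]
isub      → [11]
bipush 44 → [11, 44]
bipush 11 → [11, 44, 11]
isub      → [11, 33]
bipush 24 → [11, 33, 24]
iadd      → [11, 57]
iadd      → [68]
bipush -3 → [68, -3]
bipush -7 → [68, -3, -7]
imul      → [68, 21]
isub      → [47]

47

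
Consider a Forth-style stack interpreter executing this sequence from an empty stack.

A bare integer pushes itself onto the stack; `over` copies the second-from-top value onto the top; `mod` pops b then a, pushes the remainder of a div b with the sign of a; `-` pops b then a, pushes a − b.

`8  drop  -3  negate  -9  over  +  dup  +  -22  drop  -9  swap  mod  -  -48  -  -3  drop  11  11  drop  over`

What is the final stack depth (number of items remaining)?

8      -> [8]
drop   -> []
-3     -> [-3]
negate -> [3]
-9     -> [3, -9]
over   -> [3, -9, 3]
+      -> [3, -6]
dup    -> [3, -6, -6]
+      -> [3, -12]
-22    -> [3, -12, -22]
drop   -> [3, -12]
-9     -> [3, -12, -9]
swap   -> [3, -9, -12]
mod    -> [3, -9]
-      -> [12]
-48    -> [12, -48]
-      -> [60]
-3     -> [60, -3]
drop   -> [60]
11     -> [60, 11]
11     -> [60, 11, 11]
drop   -> [60, 11]
over   -> [60, 11, 60]

3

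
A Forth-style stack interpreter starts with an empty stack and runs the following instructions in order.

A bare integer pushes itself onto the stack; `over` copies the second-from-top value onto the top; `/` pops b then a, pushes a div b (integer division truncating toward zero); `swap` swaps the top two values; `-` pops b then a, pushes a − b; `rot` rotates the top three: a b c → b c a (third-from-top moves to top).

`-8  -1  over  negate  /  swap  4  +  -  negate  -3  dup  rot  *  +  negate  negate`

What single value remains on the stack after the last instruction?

-8     → -8
-1     → -8 -1
over   → -8 -1 -8
negate → -8 -1 8
/      → -8 0
swap   → 0 -8
4      → 0 -8 4
+      → 0 -4
-      → 4
negate → -4
-3     → -4 -3
dup    → -4 -3 -3
rot    → -3 -3 -4
*      → -3 12
+      → 9
negate → -9
negate → 9

9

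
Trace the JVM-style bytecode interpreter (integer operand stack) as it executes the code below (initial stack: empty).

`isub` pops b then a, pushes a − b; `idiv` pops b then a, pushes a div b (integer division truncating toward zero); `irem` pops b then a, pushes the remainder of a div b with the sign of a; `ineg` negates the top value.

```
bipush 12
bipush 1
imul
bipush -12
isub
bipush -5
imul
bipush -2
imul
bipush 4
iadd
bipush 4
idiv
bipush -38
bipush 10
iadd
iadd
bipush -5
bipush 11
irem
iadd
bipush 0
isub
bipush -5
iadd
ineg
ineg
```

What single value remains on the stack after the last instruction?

bipush 12  -> 12
bipush 1   -> 12 1
imul       -> 12
bipush -12 -> 12 -12
isub       -> 24
bipush -5  -> 24 -5
imul       -> -120
bipush -2  -> -120 -2
imul       -> 240
bipush 4   -> 240 4
iadd       -> 244
bipush 4   -> 244 4
idiv       -> 61
bipush -38 -> 61 -38
bipush 10  -> 61 -38 10
iadd       -> 61 -28
iadd       -> 33
bipush -5  -> 33 -5
bipush 11  -> 33 -5 11
irem       -> 33 -5
iadd       -> 28
bipush 0   -> 28 0
isub       -> 28
bipush -5  -> 28 -5
iadd       -> 23
ineg       -> -23
ineg       -> 23

23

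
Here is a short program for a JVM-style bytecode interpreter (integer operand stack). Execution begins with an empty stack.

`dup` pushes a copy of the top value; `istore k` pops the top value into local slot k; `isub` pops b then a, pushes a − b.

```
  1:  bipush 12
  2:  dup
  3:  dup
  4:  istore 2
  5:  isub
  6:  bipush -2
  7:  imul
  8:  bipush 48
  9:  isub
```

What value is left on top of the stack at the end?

-48

bipush 12  [12]
dup        [12, 12]
dup        [12, 12, 12]
istore 2   [12, 12]
isub       [0]
bipush -2  [0, -2]
imul       [0]
bipush 48  [0, 48]
isub       [-48]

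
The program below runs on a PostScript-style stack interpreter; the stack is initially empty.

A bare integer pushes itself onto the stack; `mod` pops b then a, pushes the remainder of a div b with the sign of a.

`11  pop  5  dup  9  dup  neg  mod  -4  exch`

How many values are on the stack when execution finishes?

4

11   -> [11]
pop  -> []
5    -> [5]
dup  -> [5, 5]
9    -> [5, 5, 9]
dup  -> [5, 5, 9, 9]
neg  -> [5, 5, 9, -9]
mod  -> [5, 5, 0]
-4   -> [5, 5, 0, -4]
exch -> [5, 5, -4, 0]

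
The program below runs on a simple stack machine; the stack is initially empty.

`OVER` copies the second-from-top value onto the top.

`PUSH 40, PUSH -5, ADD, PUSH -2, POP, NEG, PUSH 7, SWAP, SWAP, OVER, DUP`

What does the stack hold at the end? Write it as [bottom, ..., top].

[-35, 7, -35, -35]

PUSH 40 -> 40
PUSH -5 -> 40 -5
ADD     -> 35
PUSH -2 -> 35 -2
POP     -> 35
NEG     -> -35
PUSH 7  -> -35 7
SWAP    -> 7 -35
SWAP    -> -35 7
OVER    -> -35 7 -35
DUP     -> -35 7 -35 -35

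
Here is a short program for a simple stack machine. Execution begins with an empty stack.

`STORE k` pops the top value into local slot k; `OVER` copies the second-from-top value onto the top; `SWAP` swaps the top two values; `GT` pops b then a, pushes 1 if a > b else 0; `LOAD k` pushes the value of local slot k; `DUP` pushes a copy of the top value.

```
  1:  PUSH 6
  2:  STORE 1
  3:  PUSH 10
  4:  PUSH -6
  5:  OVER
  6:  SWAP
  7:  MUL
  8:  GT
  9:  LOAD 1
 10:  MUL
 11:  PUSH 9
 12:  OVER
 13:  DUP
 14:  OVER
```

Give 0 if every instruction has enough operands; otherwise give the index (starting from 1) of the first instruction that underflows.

0

PUSH 6   [6]
STORE 1  []
PUSH 10  [10]
PUSH -6  [10, -6]
OVER     [10, -6, 10]
SWAP     [10, 10, -6]
MUL      [10, -60]
GT       [1]
LOAD 1   [1, 6]
MUL      [6]
PUSH 9   [6, 9]
OVER     [6, 9, 6]
DUP      [6, 9, 6, 6]
OVER     [6, 9, 6, 6, 6]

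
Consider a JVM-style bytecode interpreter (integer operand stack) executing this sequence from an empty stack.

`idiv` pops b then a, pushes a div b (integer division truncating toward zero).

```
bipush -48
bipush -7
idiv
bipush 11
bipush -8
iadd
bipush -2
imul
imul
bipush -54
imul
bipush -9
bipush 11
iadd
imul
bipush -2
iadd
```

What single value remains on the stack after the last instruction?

3886

bipush -48 : -48
bipush -7  : -48 -7
idiv       : 6
bipush 11  : 6 11
bipush -8  : 6 11 -8
iadd       : 6 3
bipush -2  : 6 3 -2
imul       : 6 -6
imul       : -36
bipush -54 : -36 -54
imul       : 1944
bipush -9  : 1944 -9
bipush 11  : 1944 -9 11
iadd       : 1944 2
imul       : 3888
bipush -2  : 3888 -2
iadd       : 3886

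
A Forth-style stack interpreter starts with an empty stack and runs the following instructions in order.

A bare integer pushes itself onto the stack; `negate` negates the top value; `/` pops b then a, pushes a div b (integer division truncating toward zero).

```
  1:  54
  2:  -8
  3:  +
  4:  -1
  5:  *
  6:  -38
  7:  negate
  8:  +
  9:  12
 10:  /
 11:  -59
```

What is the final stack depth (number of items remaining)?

2

54     → [54]
-8     → [54, -8]
+      → [46]
-1     → [46, -1]
*      → [-46]
-38    → [-46, -38]
negate → [-46, 38]
+      → [-8]
12     → [-8, 12]
/      → [0]
-59    → [0, -59]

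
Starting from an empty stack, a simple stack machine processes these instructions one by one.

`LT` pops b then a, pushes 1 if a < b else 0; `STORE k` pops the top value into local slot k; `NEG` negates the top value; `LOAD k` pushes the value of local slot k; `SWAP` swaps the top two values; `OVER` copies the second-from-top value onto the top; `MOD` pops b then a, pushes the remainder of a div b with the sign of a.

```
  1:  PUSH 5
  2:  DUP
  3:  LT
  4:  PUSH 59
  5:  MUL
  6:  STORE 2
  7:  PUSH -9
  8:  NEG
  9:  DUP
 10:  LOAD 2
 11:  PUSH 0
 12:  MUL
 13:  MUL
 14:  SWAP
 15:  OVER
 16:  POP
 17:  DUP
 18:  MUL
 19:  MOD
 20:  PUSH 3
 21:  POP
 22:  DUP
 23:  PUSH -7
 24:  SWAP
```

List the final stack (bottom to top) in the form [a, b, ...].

PUSH 5  → [5]
DUP     → [5, 5]
LT      → [0]
PUSH 59 → [0, 59]
MUL     → [0]
STORE 2 → []
PUSH -9 → [-9]
NEG     → [9]
DUP     → [9, 9]
LOAD 2  → [9, 9, 0]
PUSH 0  → [9, 9, 0, 0]
MUL     → [9, 9, 0]
MUL     → [9, 0]
SWAP    → [0, 9]
OVER    → [0, 9, 0]
POP     → [0, 9]
DUP     → [0, 9, 9]
MUL     → [0, 81]
MOD     → [0]
PUSH 3  → [0, 3]
POP     → [0]
DUP     → [0, 0]
PUSH -7 → [0, 0, -7]
SWAP    → [0, -7, 0]

[0, -7, 0]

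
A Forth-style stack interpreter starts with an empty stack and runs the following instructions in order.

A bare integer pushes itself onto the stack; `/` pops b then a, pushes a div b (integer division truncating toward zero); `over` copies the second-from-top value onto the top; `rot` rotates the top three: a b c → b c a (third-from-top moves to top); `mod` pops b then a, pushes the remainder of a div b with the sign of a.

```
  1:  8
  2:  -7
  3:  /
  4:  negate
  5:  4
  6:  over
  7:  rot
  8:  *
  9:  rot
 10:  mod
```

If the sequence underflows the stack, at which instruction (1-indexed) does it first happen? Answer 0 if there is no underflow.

8      → 8
-7     → 8 -7
/      → -1
negate → 1
4      → 1 4
over   → 1 4 1
rot    → 4 1 1
*      → 4 1
rot  — needs 3 operands, stack has 2 → underflow

9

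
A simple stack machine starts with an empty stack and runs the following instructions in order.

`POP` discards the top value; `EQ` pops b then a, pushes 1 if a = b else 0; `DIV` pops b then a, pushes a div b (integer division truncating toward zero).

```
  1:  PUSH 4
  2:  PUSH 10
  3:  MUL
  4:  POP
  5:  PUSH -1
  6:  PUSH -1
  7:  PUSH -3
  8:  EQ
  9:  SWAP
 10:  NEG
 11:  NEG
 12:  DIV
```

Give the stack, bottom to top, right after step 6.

PUSH 4  : [4]
PUSH 10 : [4, 10]
MUL     : [40]
POP     : []
PUSH -1 : [-1]
PUSH -1 : [-1, -1]

[-1, -1]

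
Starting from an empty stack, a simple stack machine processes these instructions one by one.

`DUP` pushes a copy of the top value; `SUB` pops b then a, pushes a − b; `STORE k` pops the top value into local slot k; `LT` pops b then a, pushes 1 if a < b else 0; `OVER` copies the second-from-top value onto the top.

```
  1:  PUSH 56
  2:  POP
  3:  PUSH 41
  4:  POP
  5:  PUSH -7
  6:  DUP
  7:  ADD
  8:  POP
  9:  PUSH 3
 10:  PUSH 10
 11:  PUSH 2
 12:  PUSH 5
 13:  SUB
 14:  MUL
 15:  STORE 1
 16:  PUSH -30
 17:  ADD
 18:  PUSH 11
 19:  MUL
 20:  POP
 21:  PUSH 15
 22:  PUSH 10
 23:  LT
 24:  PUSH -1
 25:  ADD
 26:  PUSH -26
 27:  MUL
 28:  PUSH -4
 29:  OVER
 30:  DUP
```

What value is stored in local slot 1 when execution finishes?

-30

PUSH 56  : 56
POP      : (empty)
PUSH 41  : 41
POP      : (empty)
PUSH -7  : -7
DUP      : -7 -7
ADD      : -14
POP      : (empty)
PUSH 3   : 3
PUSH 10  : 3 10
PUSH 2   : 3 10 2
PUSH 5   : 3 10 2 5
SUB      : 3 10 -3
MUL      : 3 -30
STORE 1  : 3
PUSH -30 : 3 -30
ADD      : -27
PUSH 11  : -27 11
MUL      : -297
POP      : (empty)
PUSH 15  : 15
PUSH 10  : 15 10
LT       : 0
PUSH -1  : 0 -1
ADD      : -1
PUSH -26 : -1 -26
MUL      : 26
PUSH -4  : 26 -4
OVER     : 26 -4 26
DUP      : 26 -4 26 26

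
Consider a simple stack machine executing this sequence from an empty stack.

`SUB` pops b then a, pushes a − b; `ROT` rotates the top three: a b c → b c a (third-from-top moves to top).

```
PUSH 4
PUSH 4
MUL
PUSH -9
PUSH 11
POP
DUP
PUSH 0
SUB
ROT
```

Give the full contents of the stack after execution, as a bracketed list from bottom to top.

PUSH 4   [4]
PUSH 4   [4, 4]
MUL      [16]
PUSH -9  [16, -9]
PUSH 11  [16, -9, 11]
POP      [16, -9]
DUP      [16, -9, -9]
PUSH 0   [16, -9, -9, 0]
SUB      [16, -9, -9]
ROT      [-9, -9, 16]

[-9, -9, 16]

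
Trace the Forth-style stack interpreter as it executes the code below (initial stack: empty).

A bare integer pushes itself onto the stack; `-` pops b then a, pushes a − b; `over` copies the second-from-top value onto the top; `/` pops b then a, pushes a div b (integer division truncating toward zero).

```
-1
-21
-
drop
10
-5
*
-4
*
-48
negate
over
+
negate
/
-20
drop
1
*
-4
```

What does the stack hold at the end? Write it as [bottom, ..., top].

[0, -4]

-1     : -1
-21    : -1 -21
-      : 20
drop   : (empty)
10     : 10
-5     : 10 -5
*      : -50
-4     : -50 -4
*      : 200
-48    : 200 -48
negate : 200 48
over   : 200 48 200
+      : 200 248
negate : 200 -248
/      : 0
-20    : 0 -20
drop   : 0
1      : 0 1
*      : 0
-4     : 0 -4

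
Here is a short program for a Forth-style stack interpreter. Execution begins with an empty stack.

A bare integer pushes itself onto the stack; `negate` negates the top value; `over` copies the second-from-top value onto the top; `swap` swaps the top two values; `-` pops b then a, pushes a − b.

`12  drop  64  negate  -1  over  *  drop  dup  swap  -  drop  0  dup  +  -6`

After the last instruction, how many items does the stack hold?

2

12     -> 12
drop   -> (empty)
64     -> 64
negate -> -64
-1     -> -64 -1
over   -> -64 -1 -64
*      -> -64 64
drop   -> -64
dup    -> -64 -64
swap   -> -64 -64
-      -> 0
drop   -> (empty)
0      -> 0
dup    -> 0 0
+      -> 0
-6     -> 0 -6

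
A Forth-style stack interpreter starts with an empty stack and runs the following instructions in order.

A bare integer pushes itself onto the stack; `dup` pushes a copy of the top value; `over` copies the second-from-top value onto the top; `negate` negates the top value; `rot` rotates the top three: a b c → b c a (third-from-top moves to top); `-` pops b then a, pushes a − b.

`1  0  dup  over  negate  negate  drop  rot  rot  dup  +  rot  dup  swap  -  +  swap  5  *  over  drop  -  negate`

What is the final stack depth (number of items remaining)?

1

1       1
0       1 0
dup     1 0 0
over    1 0 0 0
negate  1 0 0 0
negate  1 0 0 0
drop    1 0 0
rot     0 0 1
rot     0 1 0
dup     0 1 0 0
+       0 1 0
rot     1 0 0
dup     1 0 0 0
swap    1 0 0 0
-       1 0 0
+       1 0
swap    0 1
5       0 1 5
*       0 5
over    0 5 0
drop    0 5
-       -5
negate  5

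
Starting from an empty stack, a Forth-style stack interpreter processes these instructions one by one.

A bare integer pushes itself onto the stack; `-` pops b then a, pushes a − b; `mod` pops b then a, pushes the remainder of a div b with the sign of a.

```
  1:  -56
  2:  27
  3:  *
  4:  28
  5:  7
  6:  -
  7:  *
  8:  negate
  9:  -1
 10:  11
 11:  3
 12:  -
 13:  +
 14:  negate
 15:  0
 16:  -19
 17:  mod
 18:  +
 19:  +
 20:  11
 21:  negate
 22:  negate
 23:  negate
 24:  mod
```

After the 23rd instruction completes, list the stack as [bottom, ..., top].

[31745, -11]

-56    -> [-56]
27     -> [-56, 27]
*      -> [-1512]
28     -> [-1512, 28]
7      -> [-1512, 28, 7]
-      -> [-1512, 21]
*      -> [-31752]
negate -> [31752]
-1     -> [31752, -1]
11     -> [31752, -1, 11]
3      -> [31752, -1, 11, 3]
-      -> [31752, -1, 8]
+      -> [31752, 7]
negate -> [31752, -7]
0      -> [31752, -7, 0]
-19    -> [31752, -7, 0, -19]
mod    -> [31752, -7, 0]
+      -> [31752, -7]
+      -> [31745]
11     -> [31745, 11]
negate -> [31745, -11]
negate -> [31745, 11]
negate -> [31745, -11]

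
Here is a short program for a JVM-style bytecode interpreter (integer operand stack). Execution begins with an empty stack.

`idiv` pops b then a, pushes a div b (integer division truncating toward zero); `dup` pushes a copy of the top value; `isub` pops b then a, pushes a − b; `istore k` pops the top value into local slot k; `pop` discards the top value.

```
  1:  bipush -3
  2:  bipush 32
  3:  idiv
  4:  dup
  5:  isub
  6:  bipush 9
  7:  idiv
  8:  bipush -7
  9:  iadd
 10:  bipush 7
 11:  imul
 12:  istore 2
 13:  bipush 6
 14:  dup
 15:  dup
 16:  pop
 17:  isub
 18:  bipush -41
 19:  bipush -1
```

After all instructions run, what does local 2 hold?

-49

bipush -3  → -3
bipush 32  → -3 32
idiv       → 0
dup        → 0 0
isub       → 0
bipush 9   → 0 9
idiv       → 0
bipush -7  → 0 -7
iadd       → -7
bipush 7   → -7 7
imul       → -49
istore 2   → (empty)
bipush 6   → 6
dup        → 6 6
dup        → 6 6 6
pop        → 6 6
isub       → 0
bipush -41 → 0 -41
bipush -1  → 0 -41 -1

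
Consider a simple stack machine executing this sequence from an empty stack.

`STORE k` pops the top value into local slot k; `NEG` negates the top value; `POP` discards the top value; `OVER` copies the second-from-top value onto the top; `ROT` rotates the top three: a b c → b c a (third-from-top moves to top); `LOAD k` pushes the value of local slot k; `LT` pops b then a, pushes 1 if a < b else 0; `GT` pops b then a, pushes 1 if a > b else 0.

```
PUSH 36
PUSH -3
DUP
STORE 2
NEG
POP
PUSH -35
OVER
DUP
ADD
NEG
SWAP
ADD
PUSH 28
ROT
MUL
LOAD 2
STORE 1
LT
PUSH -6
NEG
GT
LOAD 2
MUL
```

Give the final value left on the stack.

0

PUSH 36  -> 36
PUSH -3  -> 36 -3
DUP      -> 36 -3 -3
STORE 2  -> 36 -3
NEG      -> 36 3
POP      -> 36
PUSH -35 -> 36 -35
OVER     -> 36 -35 36
DUP      -> 36 -35 36 36
ADD      -> 36 -35 72
NEG      -> 36 -35 -72
SWAP     -> 36 -72 -35
ADD      -> 36 -107
PUSH 28  -> 36 -107 28
ROT      -> -107 28 36
MUL      -> -107 1008
LOAD 2   -> -107 1008 -3
STORE 1  -> -107 1008
LT       -> 1
PUSH -6  -> 1 -6
NEG      -> 1 6
GT       -> 0
LOAD 2   -> 0 -3
MUL      -> 0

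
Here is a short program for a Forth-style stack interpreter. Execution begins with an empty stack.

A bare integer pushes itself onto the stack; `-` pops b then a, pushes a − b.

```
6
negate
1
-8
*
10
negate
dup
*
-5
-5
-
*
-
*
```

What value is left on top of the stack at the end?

48

6      → [6]
negate → [-6]
1      → [-6, 1]
-8     → [-6, 1, -8]
*      → [-6, -8]
10     → [-6, -8, 10]
negate → [-6, -8, -10]
dup    → [-6, -8, -10, -10]
*      → [-6, -8, 100]
-5     → [-6, -8, 100, -5]
-5     → [-6, -8, 100, -5, -5]
-      → [-6, -8, 100, 0]
*      → [-6, -8, 0]
-      → [-6, -8]
*      → [48]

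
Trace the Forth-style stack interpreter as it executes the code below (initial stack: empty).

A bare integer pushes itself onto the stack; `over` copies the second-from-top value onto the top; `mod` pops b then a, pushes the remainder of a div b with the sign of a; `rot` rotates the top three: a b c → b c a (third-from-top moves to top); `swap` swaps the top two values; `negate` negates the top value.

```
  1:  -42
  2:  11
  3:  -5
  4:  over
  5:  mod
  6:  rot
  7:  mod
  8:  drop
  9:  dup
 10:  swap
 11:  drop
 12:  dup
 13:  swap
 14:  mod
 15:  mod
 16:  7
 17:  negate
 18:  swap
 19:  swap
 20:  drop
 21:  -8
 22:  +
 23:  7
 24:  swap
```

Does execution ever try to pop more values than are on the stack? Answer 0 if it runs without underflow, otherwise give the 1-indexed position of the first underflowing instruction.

15

-42  : [-42]
11   : [-42, 11]
-5   : [-42, 11, -5]
over : [-42, 11, -5, 11]
mod  : [-42, 11, -5]
rot  : [11, -5, -42]
mod  : [11, -5]
drop : [11]
dup  : [11, 11]
swap : [11, 11]
drop : [11]
dup  : [11, 11]
swap : [11, 11]
mod  : [0]
mod  — needs 2 operands, stack has 1 → underflow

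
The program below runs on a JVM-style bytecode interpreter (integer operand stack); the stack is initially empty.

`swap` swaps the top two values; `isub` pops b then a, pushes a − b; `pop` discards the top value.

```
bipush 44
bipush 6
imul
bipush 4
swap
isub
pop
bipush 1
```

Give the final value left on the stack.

1

bipush 44  [44]
bipush 6   [44, 6]
imul       [264]
bipush 4   [264, 4]
swap       [4, 264]
isub       [-260]
pop        []
bipush 1   [1]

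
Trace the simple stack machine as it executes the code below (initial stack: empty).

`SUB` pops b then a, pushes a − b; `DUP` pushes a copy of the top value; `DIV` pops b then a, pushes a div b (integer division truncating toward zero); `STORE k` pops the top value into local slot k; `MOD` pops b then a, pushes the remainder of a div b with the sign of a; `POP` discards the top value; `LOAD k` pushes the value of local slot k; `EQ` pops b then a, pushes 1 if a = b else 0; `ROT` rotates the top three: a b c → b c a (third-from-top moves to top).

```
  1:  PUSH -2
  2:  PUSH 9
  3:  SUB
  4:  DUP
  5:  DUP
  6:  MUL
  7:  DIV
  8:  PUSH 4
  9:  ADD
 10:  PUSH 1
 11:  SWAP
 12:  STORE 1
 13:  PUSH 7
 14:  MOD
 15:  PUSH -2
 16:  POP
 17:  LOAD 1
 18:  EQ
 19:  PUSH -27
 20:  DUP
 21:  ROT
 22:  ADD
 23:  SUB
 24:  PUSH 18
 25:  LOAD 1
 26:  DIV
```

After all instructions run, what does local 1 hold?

PUSH -2  : -2
PUSH 9   : -2 9
SUB      : -11
DUP      : -11 -11
DUP      : -11 -11 -11
MUL      : -11 121
DIV      : 0
PUSH 4   : 0 4
ADD      : 4
PUSH 1   : 4 1
SWAP     : 1 4
STORE 1  : 1
PUSH 7   : 1 7
MOD      : 1
PUSH -2  : 1 -2
POP      : 1
LOAD 1   : 1 4
EQ       : 0
PUSH -27 : 0 -27
DUP      : 0 -27 -27
ROT      : -27 -27 0
ADD      : -27 -27
SUB      : 0
PUSH 18  : 0 18
LOAD 1   : 0 18 4
DIV      : 0 4

4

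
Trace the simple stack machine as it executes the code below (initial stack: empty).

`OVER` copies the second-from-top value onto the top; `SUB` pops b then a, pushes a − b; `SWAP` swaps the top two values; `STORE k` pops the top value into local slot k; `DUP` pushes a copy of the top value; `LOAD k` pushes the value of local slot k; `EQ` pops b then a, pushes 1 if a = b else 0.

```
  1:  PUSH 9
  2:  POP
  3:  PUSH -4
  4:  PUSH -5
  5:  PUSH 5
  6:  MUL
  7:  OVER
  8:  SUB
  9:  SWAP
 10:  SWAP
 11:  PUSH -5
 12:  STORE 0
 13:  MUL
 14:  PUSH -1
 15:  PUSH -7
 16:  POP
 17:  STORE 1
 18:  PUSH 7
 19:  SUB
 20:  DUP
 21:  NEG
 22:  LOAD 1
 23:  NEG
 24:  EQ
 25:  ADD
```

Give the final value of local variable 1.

-1

PUSH 9   [9]
POP      []
PUSH -4  [-4]
PUSH -5  [-4, -5]
PUSH 5   [-4, -5, 5]
MUL      [-4, -25]
OVER     [-4, -25, -4]
SUB      [-4, -21]
SWAP     [-21, -4]
SWAP     [-4, -21]
PUSH -5  [-4, -21, -5]
STORE 0  [-4, -21]
MUL      [84]
PUSH -1  [84, -1]
PUSH -7  [84, -1, -7]
POP      [84, -1]
STORE 1  [84]
PUSH 7   [84, 7]
SUB      [77]
DUP      [77, 77]
NEG      [77, -77]
LOAD 1   [77, -77, -1]
NEG      [77, -77, 1]
EQ       [77, 0]
ADD      [77]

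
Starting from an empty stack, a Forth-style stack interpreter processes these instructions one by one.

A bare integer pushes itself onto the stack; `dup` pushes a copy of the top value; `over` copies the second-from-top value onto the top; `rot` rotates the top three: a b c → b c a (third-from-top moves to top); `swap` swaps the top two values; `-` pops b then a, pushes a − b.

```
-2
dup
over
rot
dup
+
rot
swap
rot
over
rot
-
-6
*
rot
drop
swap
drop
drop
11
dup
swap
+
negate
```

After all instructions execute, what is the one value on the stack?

-2      -2
dup     -2 -2
over    -2 -2 -2
rot     -2 -2 -2
dup     -2 -2 -2 -2
+       -2 -2 -4
rot     -2 -4 -2
swap    -2 -2 -4
rot     -2 -4 -2
over    -2 -4 -2 -4
rot     -2 -2 -4 -4
-       -2 -2 0
-6      -2 -2 0 -6
*       -2 -2 0
rot     -2 0 -2
drop    -2 0
swap    0 -2
drop    0
drop    (empty)
11      11
dup     11 11
swap    11 11
+       22
negate  -22

-22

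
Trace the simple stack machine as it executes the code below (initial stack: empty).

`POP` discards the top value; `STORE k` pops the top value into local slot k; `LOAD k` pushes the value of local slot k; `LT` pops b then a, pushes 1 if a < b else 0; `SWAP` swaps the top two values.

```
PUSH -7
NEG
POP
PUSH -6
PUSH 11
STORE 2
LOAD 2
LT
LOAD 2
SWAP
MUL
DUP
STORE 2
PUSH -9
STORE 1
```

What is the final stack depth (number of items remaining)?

1

PUSH -7 : -7
NEG     : 7
POP     : (empty)
PUSH -6 : -6
PUSH 11 : -6 11
STORE 2 : -6
LOAD 2  : -6 11
LT      : 1
LOAD 2  : 1 11
SWAP    : 11 1
MUL     : 11
DUP     : 11 11
STORE 2 : 11
PUSH -9 : 11 -9
STORE 1 : 11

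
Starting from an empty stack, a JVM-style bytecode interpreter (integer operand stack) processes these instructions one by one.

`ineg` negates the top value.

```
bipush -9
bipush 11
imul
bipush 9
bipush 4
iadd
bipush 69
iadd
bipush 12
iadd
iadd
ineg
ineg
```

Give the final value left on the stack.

-5

bipush -9 -> [-9]
bipush 11 -> [-9, 11]
imul      -> [-99]
bipush 9  -> [-99, 9]
bipush 4  -> [-99, 9, 4]
iadd      -> [-99, 13]
bipush 69 -> [-99, 13, 69]
iadd      -> [-99, 82]
bipush 12 -> [-99, 82, 12]
iadd      -> [-99, 94]
iadd      -> [-5]
ineg      -> [5]
ineg      -> [-5]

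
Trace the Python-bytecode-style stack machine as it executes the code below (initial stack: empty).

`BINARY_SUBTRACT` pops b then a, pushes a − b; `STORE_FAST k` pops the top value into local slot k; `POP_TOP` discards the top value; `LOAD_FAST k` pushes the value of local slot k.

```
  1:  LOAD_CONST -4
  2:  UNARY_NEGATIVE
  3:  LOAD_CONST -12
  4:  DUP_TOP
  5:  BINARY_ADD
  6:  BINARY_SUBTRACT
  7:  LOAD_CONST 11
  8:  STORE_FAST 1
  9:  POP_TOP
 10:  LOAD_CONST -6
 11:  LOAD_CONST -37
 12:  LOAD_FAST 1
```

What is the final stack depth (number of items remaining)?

LOAD_CONST -4   → [-4]
UNARY_NEGATIVE  → [4]
LOAD_CONST -12  → [4, -12]
DUP_TOP         → [4, -12, -12]
BINARY_ADD      → [4, -24]
BINARY_SUBTRACT → [28]
LOAD_CONST 11   → [28, 11]
STORE_FAST 1    → [28]
POP_TOP         → []
LOAD_CONST -6   → [-6]
LOAD_CONST -37  → [-6, -37]
LOAD_FAST 1     → [-6, -37, 11]

3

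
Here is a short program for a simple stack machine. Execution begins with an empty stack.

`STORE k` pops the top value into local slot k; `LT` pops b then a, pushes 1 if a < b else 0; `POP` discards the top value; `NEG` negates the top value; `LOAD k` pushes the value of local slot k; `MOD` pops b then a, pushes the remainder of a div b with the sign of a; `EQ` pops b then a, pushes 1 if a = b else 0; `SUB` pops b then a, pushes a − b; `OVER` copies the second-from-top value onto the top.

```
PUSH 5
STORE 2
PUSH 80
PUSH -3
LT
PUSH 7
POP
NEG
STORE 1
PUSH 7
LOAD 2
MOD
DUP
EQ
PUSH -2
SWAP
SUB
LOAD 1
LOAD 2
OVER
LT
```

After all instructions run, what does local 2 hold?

5

PUSH 5  : 5
STORE 2 : (empty)
PUSH 80 : 80
PUSH -3 : 80 -3
LT      : 0
PUSH 7  : 0 7
POP     : 0
NEG     : 0
STORE 1 : (empty)
PUSH 7  : 7
LOAD 2  : 7 5
MOD     : 2
DUP     : 2 2
EQ      : 1
PUSH -2 : 1 -2
SWAP    : -2 1
SUB     : -3
LOAD 1  : -3 0
LOAD 2  : -3 0 5
OVER    : -3 0 5 0
LT      : -3 0 0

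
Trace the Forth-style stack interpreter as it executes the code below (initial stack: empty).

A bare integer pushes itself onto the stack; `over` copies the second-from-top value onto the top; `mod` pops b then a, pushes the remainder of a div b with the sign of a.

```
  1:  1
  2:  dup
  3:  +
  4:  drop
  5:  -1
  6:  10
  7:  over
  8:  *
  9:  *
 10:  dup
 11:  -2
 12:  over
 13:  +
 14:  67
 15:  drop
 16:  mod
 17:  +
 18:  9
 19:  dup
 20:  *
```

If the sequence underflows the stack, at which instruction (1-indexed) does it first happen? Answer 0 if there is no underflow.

0

1    → 1
dup  → 1 1
+    → 2
drop → (empty)
-1   → -1
10   → -1 10
over → -1 10 -1
*    → -1 -10
*    → 10
dup  → 10 10
-2   → 10 10 -2
over → 10 10 -2 10
+    → 10 10 8
67   → 10 10 8 67
drop → 10 10 8
mod  → 10 2
+    → 12
9    → 12 9
dup  → 12 9 9
*    → 12 81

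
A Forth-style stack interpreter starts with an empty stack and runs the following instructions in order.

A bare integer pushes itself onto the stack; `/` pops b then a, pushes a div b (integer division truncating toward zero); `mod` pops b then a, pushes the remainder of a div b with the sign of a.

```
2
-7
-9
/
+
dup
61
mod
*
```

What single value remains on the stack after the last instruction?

4

2   → [2]
-7  → [2, -7]
-9  → [2, -7, -9]
/   → [2, 0]
+   → [2]
dup → [2, 2]
61  → [2, 2, 61]
mod → [2, 2]
*   → [4]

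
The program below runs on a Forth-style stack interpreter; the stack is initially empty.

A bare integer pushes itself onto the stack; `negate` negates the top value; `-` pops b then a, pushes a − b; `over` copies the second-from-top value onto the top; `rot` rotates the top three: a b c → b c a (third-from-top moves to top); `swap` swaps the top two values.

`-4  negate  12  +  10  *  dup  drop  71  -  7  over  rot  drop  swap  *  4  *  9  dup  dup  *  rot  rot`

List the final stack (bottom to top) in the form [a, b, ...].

-4     -> -4
negate -> 4
12     -> 4 12
+      -> 16
10     -> 16 10
*      -> 160
dup    -> 160 160
drop   -> 160
71     -> 160 71
-      -> 89
7      -> 89 7
over   -> 89 7 89
rot    -> 7 89 89
drop   -> 7 89
swap   -> 89 7
*      -> 623
4      -> 623 4
*      -> 2492
9      -> 2492 9
dup    -> 2492 9 9
dup    -> 2492 9 9 9
*      -> 2492 9 81
rot    -> 9 81 2492
rot    -> 81 2492 9

[81, 2492, 9]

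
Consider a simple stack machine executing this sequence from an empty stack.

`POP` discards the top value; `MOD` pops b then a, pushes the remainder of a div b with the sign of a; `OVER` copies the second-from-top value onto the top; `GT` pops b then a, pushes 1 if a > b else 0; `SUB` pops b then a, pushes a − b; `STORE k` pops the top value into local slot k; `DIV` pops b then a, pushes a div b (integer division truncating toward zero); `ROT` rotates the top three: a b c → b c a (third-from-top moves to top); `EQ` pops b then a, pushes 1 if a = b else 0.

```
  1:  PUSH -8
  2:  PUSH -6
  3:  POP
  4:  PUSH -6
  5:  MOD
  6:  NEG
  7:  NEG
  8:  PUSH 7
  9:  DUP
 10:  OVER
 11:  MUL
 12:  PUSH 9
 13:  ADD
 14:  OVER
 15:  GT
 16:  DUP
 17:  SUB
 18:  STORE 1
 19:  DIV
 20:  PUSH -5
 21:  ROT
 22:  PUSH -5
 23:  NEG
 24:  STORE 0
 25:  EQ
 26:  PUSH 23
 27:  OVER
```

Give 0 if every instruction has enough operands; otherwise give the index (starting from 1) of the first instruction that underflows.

PUSH -8  [-8]
PUSH -6  [-8, -6]
POP      [-8]
PUSH -6  [-8, -6]
MOD      [-2]
NEG      [2]
NEG      [-2]
PUSH 7   [-2, 7]
DUP      [-2, 7, 7]
OVER     [-2, 7, 7, 7]
MUL      [-2, 7, 49]
PUSH 9   [-2, 7, 49, 9]
ADD      [-2, 7, 58]
OVER     [-2, 7, 58, 7]
GT       [-2, 7, 1]
DUP      [-2, 7, 1, 1]
SUB      [-2, 7, 0]
STORE 1  [-2, 7]
DIV      [0]
PUSH -5  [0, -5]
ROT  — needs 3 operands, stack has 2 → underflow

21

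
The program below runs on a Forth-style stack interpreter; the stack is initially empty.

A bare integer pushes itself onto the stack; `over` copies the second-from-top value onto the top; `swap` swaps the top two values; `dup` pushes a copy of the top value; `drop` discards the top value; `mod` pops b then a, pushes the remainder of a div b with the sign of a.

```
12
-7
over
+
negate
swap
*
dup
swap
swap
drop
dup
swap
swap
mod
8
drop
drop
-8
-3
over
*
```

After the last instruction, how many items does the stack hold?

12      [12]
-7      [12, -7]
over    [12, -7, 12]
+       [12, 5]
negate  [12, -5]
swap    [-5, 12]
*       [-60]
dup     [-60, -60]
swap    [-60, -60]
swap    [-60, -60]
drop    [-60]
dup     [-60, -60]
swap    [-60, -60]
swap    [-60, -60]
mod     [0]
8       [0, 8]
drop    [0]
drop    []
-8      [-8]
-3      [-8, -3]
over    [-8, -3, -8]
*       [-8, 24]

2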